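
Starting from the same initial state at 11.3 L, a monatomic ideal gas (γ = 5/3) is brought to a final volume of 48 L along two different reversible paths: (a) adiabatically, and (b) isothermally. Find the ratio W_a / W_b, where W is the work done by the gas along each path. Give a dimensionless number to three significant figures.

W_a / W_b ≈ 0.642

Path (a) adiabatic: W = P₁V₁(1 − (V₁/V₂)^(γ−1))/(γ−1) → W_a/(P₁V₁) = 0.9281.
Path (b) isothermal: W = P₁V₁ ln(V₂/V₁) → W_b/(P₁V₁) = 1.446.
W_a / W_b = 0.9281 / 1.446 = 0.6417.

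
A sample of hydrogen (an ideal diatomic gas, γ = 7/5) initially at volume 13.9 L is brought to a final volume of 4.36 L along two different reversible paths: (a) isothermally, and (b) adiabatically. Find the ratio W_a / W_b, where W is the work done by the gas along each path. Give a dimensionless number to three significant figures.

W_a / W_b ≈ 0.786

Path (a) isothermal: W = P₁V₁ ln(V₂/V₁) → W_a/(P₁V₁) = -1.159.
Path (b) adiabatic: W = P₁V₁(1 − (V₁/V₂)^(γ−1))/(γ−1) → W_b/(P₁V₁) = -1.475.
W_a / W_b = -1.159 / -1.475 = 0.786.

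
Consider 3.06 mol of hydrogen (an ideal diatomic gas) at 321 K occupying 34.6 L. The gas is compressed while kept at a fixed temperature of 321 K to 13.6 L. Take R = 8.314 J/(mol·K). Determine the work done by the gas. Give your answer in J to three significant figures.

W ≈ -7630 J

Isothermal: W = nRT ln(V₂/V₁).
W = (3.06)(8.314)(321) × ln(13.6/34.6)
  = 8167 × -0.9338
W_by_gas = -7626 J.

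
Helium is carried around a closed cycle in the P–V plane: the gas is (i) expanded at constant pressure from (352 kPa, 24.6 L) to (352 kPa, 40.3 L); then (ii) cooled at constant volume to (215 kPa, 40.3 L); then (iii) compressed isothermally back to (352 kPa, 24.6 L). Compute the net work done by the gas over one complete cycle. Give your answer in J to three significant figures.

W_net ≈ 1250 J

Leg (i): W = PΔV = (352)(40.3 − 24.6) = 5526 J.
Leg (ii): W = 0.
Leg (iii): W = PᵢVᵢ ln(V_f/Vᵢ) = (8664) ln(24.6/40.3) = -4277 J.
W_net = 5526 − 4277 = 1250 J.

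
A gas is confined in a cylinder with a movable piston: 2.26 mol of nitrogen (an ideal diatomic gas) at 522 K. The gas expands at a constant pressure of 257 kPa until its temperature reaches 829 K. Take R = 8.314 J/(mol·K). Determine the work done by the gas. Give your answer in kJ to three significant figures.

W ≈ 5.77 kJ

Isobaric: W = P ΔV = nR ΔT.
W = (2.26)(8.314)(829 − 522) = 5768 J.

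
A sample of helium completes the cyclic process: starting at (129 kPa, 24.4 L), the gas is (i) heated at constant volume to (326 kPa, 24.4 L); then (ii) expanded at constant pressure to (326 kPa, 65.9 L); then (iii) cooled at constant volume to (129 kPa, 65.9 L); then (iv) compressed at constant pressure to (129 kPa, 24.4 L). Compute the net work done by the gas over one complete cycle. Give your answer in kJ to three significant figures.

W_net ≈ 8.18 kJ

Constant-volume legs do no work.
W(ii) = (326)(65.9 − 24.4) = 13529 J; W(iv) = (129)(24.4 − 65.9) = -5354 J.
W_net = 13529 − 5354 = 8176 J (the clockwise enclosed area).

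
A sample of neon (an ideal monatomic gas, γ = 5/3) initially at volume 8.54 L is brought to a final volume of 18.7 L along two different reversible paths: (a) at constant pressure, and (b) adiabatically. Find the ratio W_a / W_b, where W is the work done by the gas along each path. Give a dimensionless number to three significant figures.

Path (a) isobaric: W = P₁(V₂ − V₁) → W_a/(P₁V₁) = 1.19.
Path (b) adiabatic: W = P₁V₁(1 − (V₁/V₂)^(γ−1))/(γ−1) → W_b/(P₁V₁) = 0.6105.
W_a / W_b = 1.19 / 0.6105 = 1.949.

W_a / W_b ≈ 1.95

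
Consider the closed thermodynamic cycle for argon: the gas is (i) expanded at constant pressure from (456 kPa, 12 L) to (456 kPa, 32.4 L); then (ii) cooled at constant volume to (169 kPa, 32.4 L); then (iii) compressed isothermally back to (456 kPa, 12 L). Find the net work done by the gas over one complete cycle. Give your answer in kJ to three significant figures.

Leg (i): W = PΔV = (456)(32.4 − 12) = 9302 J.
Leg (ii): W = 0.
Leg (iii): W = PᵢVᵢ ln(V_f/Vᵢ) = (5476) ln(12/32.4) = -5439 J.
W_net = 9302 − 5439 = 3864 J.

W_net ≈ 3.86 kJ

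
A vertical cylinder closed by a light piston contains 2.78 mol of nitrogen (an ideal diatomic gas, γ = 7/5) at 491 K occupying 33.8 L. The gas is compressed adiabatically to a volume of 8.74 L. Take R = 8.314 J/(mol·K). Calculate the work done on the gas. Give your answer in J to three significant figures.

W ≈ 20400 J

Adiabatic: TV^(γ−1) = const with γ = 7/5.
T₂ = T₁ (V₁/V₂)^(γ−1) = 491 × (33.8/8.74)^0.4 = 491 × 1.718 = 843.4 K.
W_by = nCᵥ(T₁ − T₂) = (2.78)(20.79)(491 − 843.4) = -20364 J.
Work on gas = −W_by = 20364 J.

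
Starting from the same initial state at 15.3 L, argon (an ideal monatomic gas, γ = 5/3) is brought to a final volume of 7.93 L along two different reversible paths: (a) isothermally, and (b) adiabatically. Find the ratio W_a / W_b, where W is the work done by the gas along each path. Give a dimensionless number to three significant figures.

W_a / W_b ≈ 0.797

Path (a) isothermal: W = P₁V₁ ln(V₂/V₁) → W_a/(P₁V₁) = -0.6572.
Path (b) adiabatic: W = P₁V₁(1 − (V₁/V₂)^(γ−1))/(γ−1) → W_b/(P₁V₁) = -0.8247.
W_a / W_b = -0.6572 / -0.8247 = 0.7969.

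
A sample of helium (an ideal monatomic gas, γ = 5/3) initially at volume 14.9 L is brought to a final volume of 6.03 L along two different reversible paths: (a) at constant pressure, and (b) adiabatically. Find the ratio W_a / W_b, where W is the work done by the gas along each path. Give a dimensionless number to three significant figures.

W_a / W_b ≈ 0.479

Path (a) isobaric: W = P₁(V₂ − V₁) → W_a/(P₁V₁) = -0.5953.
Path (b) adiabatic: W = P₁V₁(1 − (V₁/V₂)^(γ−1))/(γ−1) → W_b/(P₁V₁) = -1.242.
W_a / W_b = -0.5953 / -1.242 = 0.4795.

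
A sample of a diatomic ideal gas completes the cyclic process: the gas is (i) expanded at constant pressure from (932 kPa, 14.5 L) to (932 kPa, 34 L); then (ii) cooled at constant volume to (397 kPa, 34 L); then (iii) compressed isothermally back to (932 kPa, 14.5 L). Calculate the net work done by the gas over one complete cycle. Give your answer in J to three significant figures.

Leg (i): W = PΔV = (932)(34 − 14.5) = 18174 J.
Leg (ii): W = 0.
Leg (iii): W = PᵢVᵢ ln(V_f/Vᵢ) = (13498) ln(14.5/34) = -11503 J.
W_net = 18174 − 11503 = 6671 J.

W_net ≈ 6670 J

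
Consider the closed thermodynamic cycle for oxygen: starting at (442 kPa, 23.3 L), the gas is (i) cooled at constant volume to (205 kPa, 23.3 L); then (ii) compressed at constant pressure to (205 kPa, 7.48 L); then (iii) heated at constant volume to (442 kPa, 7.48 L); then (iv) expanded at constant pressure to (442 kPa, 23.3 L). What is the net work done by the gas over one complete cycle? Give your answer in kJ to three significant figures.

Constant-volume legs do no work.
W(ii) = (205)(7.48 − 23.3) = -3243 J; W(iv) = (442)(23.3 − 7.48) = 6992 J.
W_net = -3243 + 6992 = 3749 J (the clockwise enclosed area).

W_net ≈ 3.75 kJ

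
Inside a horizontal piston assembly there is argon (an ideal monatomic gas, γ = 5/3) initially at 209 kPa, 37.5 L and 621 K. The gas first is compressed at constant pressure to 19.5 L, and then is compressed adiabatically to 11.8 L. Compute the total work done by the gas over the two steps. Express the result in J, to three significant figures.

Step 1 (isobaric): W = PΔV = (209 kPa)(19.5 − 37.5 L) = -3762 J.
After step 1: P = 209 kPa, V = 19.5 L, T = 322.9 K.
Step 2 (adiabatic): W = (P₁V₁ − P₂V₂)/(γ−1) = (4076 − 5697)/0.667 = -2432 J.
W_total = -3762 − 2432 = -6194 J.

W_total ≈ -6190 J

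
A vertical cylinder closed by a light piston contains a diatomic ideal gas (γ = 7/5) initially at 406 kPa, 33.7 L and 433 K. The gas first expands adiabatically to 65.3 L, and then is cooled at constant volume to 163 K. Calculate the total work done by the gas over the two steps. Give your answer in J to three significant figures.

W_total ≈ 7950 J

Step 1 (adiabatic): W = (P₁V₁ − P₂V₂)/(γ−1) = (13682 − 10501)/0.4 = 7952 J.
Step 2 (isochoric): W = 0 (constant volume).
W_total = 7952 + 0 = 7952 J.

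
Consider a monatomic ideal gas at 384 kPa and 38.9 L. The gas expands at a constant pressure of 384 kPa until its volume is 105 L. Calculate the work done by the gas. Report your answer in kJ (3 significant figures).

W ≈ 25.4 kJ

Isobaric: W = P ΔV.
W = (384 kPa)(105 − 38.9 L) = (384)(66.1) = 25382 J.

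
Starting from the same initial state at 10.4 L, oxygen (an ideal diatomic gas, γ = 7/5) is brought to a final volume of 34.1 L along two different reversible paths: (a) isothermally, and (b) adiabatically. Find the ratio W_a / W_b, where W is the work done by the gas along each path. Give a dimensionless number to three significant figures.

W_a / W_b ≈ 1.26

Path (a) isothermal: W = P₁V₁ ln(V₂/V₁) → W_a/(P₁V₁) = 1.187.
Path (b) adiabatic: W = P₁V₁(1 − (V₁/V₂)^(γ−1))/(γ−1) → W_b/(P₁V₁) = 0.9453.
W_a / W_b = 1.187 / 0.9453 = 1.256.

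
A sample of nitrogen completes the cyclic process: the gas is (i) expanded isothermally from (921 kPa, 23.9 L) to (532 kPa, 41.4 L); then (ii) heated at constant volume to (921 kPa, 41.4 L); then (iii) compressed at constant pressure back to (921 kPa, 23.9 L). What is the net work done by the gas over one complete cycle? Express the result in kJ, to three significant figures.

W_net ≈ -4.02 kJ

Leg (i): W = PᵢVᵢ ln(V_f/Vᵢ) = (22012) ln(41.4/23.9) = 12093 J.
Leg (ii): W = 0.
Leg (iii): W = PΔV = (921)(23.9 − 41.4) = -16118 J.
W_net = 12093 − 16118 = -4024 J.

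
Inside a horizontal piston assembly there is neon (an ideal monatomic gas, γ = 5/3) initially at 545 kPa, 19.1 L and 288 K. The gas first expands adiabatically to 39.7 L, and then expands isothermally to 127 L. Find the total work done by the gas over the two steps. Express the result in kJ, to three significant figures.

Step 1 (adiabatic): W = (P₁V₁ − P₂V₂)/(γ−1) = (10410 − 6391)/0.667 = 6027 J.
After step 1: P = 161 kPa, V = 39.7 L, T = 176.8 K.
Step 2 (isothermal): W = P₁V₁ ln(V₂/V₁) = (6391) ln(127/39.7) = 7432 J.
W_total = 6027 + 7432 = 13459 J.

W_total ≈ 13.5 kJ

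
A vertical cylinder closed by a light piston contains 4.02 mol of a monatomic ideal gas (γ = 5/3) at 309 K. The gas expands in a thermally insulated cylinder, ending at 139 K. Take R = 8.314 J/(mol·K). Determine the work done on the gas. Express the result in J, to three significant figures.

W ≈ -8520 J

Adiabatic ⇒ Q = 0, so W_by = −ΔU = nCᵥ(T₁ − T₂).
Cᵥ = 3R/2 = 12.47 J/(mol·K).
W = (4.02)(12.47)(309 − 139) = 8523 J.
Work on gas = −W_by = -8523 J.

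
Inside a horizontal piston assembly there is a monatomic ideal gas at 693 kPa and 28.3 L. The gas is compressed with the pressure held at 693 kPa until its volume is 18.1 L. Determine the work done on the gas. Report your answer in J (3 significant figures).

Isobaric: W = P ΔV.
W = (693 kPa)(18.1 − 28.3 L) = (693)(-10.2) = -7069 J.
Work on gas = −W_by = 7069 J.

W ≈ 7070 J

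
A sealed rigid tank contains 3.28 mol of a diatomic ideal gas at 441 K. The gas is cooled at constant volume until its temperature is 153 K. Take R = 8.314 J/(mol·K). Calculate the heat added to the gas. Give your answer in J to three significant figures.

Q ≈ -19600 J

Constant volume ⇒ W = 0, so Q = ΔU = nCᵥΔT with Cᵥ = 5R/2 = 20.79 J/(mol·K).
ΔU = (3.28)(20.79)(153 − 441) = -19634 J.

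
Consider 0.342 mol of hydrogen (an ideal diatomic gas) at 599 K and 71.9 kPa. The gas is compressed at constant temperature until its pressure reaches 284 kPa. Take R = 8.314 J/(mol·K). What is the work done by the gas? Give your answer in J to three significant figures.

Isothermal process: W = nRT ln(V₂/V₁) = nRT ln(P₁/P₂).
W = (0.342)(8.314)(599) × ln(71.9/284)
  = 1703 × ln(0.2532) = 1703 × -1.374
W_by_gas = -2340 J.

W ≈ -2340 J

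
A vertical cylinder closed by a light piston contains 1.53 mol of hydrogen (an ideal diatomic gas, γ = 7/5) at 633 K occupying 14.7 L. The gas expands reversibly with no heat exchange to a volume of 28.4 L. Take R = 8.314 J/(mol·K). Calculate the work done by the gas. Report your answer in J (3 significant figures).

Adiabatic: TV^(γ−1) = const with γ = 7/5.
T₂ = T₁ (V₁/V₂)^(γ−1) = 633 × (14.7/28.4)^0.4 = 633 × 0.7684 = 486.4 K.
W_by = nCᵥ(T₁ − T₂) = (1.53)(20.79)(633 − 486.4) = 4662 J.

W ≈ 4660 J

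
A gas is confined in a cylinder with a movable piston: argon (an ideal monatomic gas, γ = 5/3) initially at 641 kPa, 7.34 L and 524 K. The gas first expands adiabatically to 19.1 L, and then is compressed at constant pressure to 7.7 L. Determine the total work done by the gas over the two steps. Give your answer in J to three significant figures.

W_total ≈ 1840 J

Step 1 (adiabatic): W = (P₁V₁ − P₂V₂)/(γ−1) = (4705 − 2487)/0.667 = 3327 J.
After step 1: P = 130.2 kPa, V = 19.1 L, T = 277 K.
Step 2 (isobaric): W = PΔV = (130.2 kPa)(7.7 − 19.1 L) = -1484 J.
W_total = 3327 − 1484 = 1843 J.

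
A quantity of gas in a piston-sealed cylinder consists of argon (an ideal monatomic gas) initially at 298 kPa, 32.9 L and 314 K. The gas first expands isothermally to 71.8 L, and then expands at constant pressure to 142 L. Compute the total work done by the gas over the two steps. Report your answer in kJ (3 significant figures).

W_total ≈ 17.2 kJ

Step 1 (isothermal): W = P₁V₁ ln(V₂/V₁) = (9804) ln(71.8/32.9) = 7651 J.
After step 1: P = 136.5 kPa, V = 71.8 L, T = 314 K.
Step 2 (isobaric): W = PΔV = (136.5 kPa)(142 − 71.8 L) = 9586 J.
W_total = 7651 + 9586 = 17237 J.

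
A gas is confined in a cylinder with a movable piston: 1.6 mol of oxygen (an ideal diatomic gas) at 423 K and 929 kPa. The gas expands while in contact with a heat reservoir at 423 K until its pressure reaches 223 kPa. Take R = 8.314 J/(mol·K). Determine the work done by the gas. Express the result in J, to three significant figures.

Isothermal process: W = nRT ln(V₂/V₁) = nRT ln(P₁/P₂).
W = (1.6)(8.314)(423) × ln(929/223)
  = 5627 × ln(4.166) = 5627 × 1.427
W_by_gas = 8029 J.

W ≈ 8030 J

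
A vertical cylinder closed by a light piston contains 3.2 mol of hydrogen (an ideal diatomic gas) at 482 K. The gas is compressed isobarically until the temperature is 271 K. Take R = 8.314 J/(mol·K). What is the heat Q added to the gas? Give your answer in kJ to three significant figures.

Q ≈ -19.6 kJ

Isobaric: W = nRΔT = (3.2)(8.314)(-211) = -5614 J.
ΔU = nCᵥΔT with Cᵥ = 5R/2: ΔU = (3.2)(20.79)(-211) = -14034 J.
Q = ΔU + W = -14034 − 5614 = -19648 J.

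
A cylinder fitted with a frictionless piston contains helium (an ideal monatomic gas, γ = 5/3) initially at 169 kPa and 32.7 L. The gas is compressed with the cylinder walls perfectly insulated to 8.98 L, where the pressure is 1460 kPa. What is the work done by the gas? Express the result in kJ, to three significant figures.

W ≈ -11.4 kJ

Adiabatic: W = (P₁V₁ − P₂V₂)/(γ − 1) with γ = 5/3.
P₁V₁ = 5526 J, P₂V₂ = 13111 J.
W = (5526 − 13111) / 0.6667 = -11377 J.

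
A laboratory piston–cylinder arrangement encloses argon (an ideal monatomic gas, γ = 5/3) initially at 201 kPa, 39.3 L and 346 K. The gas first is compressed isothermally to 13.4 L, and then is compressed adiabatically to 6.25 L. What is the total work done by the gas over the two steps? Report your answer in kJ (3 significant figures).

W_total ≈ -16.4 kJ

Step 1 (isothermal): W = P₁V₁ ln(V₂/V₁) = (7899) ln(13.4/39.3) = -8499 J.
After step 1: P = 589.5 kPa, V = 13.4 L, T = 346 K.
Step 2 (adiabatic): W = (P₁V₁ − P₂V₂)/(γ−1) = (7899 − 13134)/0.667 = -7852 J.
W_total = -8499 − 7852 = -16352 J.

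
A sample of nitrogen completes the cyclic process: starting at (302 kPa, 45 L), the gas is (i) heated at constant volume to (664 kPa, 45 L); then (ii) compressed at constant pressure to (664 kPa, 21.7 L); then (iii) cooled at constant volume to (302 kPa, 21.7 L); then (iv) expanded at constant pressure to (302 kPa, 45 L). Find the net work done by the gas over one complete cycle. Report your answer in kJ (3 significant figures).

Constant-volume legs do no work.
W(ii) = (664)(21.7 − 45) = -15471 J; W(iv) = (302)(45 − 21.7) = 7037 J.
W_net = -15471 + 7037 = -8435 J (the counter-clockwise enclosed area).

W_net ≈ -8.43 kJ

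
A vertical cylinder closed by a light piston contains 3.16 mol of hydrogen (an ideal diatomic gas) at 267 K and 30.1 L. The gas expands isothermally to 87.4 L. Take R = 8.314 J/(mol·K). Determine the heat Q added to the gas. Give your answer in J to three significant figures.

Q ≈ 7480 J

Isothermal ⇒ ΔU = 0, so Q = W = nRT ln(V₂/V₁).
Q = (3.16)(8.314)(267) ln(87.4/30.1) = 7015 × 1.066 = 7477 J.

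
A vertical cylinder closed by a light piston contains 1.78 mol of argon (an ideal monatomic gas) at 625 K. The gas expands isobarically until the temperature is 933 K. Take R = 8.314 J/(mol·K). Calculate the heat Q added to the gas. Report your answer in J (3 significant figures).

Isobaric: W = nRΔT = (1.78)(8.314)(308) = 4558 J.
ΔU = nCᵥΔT with Cᵥ = 3R/2: ΔU = (1.78)(12.47)(308) = 6837 J.
Q = ΔU + W = 6837 + 4558 = 11395 J.

Q ≈ 11400 J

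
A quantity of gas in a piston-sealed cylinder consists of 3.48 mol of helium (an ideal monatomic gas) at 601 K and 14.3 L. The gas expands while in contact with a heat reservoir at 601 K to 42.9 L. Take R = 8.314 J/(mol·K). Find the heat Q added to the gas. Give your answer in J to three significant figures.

Q ≈ 19100 J

Isothermal ⇒ ΔU = 0, so Q = W = nRT ln(V₂/V₁).
Q = (3.48)(8.314)(601) ln(42.9/14.3) = 17389 × 1.099 = 19103 J.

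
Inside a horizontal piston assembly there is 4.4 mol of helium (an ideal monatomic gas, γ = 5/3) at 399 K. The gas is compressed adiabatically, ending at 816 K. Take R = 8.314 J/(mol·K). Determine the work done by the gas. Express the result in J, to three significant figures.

W ≈ -22900 J

Adiabatic ⇒ Q = 0, so W_by = −ΔU = nCᵥ(T₁ − T₂).
Cᵥ = 3R/2 = 12.47 J/(mol·K).
W = (4.4)(12.47)(399 − 816) = -22882 J.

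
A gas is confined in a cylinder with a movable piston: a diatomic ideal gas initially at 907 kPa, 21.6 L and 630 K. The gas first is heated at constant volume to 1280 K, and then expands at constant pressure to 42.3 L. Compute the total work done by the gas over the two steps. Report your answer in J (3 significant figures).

Step 1 (isochoric): W = 0 (constant volume).
After step 1: P = 1843 kPa (V unchanged).
Step 2 (isobaric): W = PΔV = (1843 kPa)(42.3 − 21.6 L) = 38146 J.
W_total = 0 + 38146 = 38146 J.

W_total ≈ 38100 J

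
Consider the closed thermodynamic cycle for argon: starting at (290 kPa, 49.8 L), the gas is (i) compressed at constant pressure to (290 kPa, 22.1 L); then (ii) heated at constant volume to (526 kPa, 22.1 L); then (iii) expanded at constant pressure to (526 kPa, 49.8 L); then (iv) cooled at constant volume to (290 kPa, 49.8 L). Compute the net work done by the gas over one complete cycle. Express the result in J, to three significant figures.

W_net ≈ 6540 J

Constant-volume legs do no work.
W(i) = (290)(22.1 − 49.8) = -8033 J; W(iii) = (526)(49.8 − 22.1) = 14570 J.
W_net = -8033 + 14570 = 6537 J (the clockwise enclosed area).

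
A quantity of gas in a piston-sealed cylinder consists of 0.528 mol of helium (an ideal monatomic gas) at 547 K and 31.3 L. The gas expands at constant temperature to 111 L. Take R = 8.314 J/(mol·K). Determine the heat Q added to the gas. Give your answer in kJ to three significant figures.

Q ≈ 3.04 kJ

Isothermal ⇒ ΔU = 0, so Q = W = nRT ln(V₂/V₁).
Q = (0.528)(8.314)(547) ln(111/31.3) = 2401 × 1.266 = 3040 J.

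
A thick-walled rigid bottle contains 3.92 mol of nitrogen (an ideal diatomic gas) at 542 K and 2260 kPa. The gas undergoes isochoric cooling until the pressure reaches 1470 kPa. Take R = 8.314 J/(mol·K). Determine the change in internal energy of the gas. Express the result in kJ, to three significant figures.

ΔU ≈ -15.4 kJ

Constant volume ⇒ W = 0, so Q = ΔU = nCᵥΔT with Cᵥ = 5R/2 = 20.79 J/(mol·K).
At constant V, T₂/T₁ = P₂/P₁ ⇒ ΔT = T₁(P₂/P₁ − 1) = 542·(1470/2260 − 1) = -189.5 K.
ΔU = (3.92)(20.79)(-189.5) = -15437 J.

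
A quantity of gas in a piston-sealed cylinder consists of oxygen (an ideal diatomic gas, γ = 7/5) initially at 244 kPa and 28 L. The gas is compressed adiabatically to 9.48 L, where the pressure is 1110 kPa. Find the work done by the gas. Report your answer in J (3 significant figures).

W ≈ -9230 J

Adiabatic: W = (P₁V₁ − P₂V₂)/(γ − 1) with γ = 7/5.
P₁V₁ = 6832 J, P₂V₂ = 10523 J.
W = (6832 − 10523) / 0.4 = -9227 J.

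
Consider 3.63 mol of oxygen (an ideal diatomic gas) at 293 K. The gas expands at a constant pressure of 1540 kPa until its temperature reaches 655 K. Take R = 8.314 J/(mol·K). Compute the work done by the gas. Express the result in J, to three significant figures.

Isobaric: W = P ΔV = nR ΔT.
W = (3.63)(8.314)(655 − 293) = 10925 J.

W ≈ 10900 J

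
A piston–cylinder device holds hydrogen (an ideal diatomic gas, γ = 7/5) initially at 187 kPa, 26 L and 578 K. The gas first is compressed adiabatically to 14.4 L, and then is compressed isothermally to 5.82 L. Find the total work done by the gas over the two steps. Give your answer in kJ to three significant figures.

W_total ≈ -8.82 kJ

Step 1 (adiabatic): W = (P₁V₁ − P₂V₂)/(γ−1) = (4862 − 6158)/0.4 = -3241 J.
After step 1: P = 427.7 kPa, V = 14.4 L, T = 732.1 K.
Step 2 (isothermal): W = P₁V₁ ln(V₂/V₁) = (6158) ln(5.82/14.4) = -5579 J.
W_total = -3241 − 5579 = -8820 J.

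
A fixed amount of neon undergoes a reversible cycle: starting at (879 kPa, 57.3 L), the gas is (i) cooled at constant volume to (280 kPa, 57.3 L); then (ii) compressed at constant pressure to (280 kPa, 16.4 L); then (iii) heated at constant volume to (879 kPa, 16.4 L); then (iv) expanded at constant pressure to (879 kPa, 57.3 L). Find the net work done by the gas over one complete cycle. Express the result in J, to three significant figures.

Constant-volume legs do no work.
W(ii) = (280)(16.4 − 57.3) = -11452 J; W(iv) = (879)(57.3 − 16.4) = 35951 J.
W_net = -11452 + 35951 = 24499 J (the clockwise enclosed area).

W_net ≈ 24500 J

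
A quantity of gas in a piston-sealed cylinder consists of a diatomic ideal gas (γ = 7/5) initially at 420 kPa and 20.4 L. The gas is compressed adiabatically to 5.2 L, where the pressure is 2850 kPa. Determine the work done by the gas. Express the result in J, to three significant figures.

W ≈ -15600 J

Adiabatic: W = (P₁V₁ − P₂V₂)/(γ − 1) with γ = 7/5.
P₁V₁ = 8568 J, P₂V₂ = 14820 J.
W = (8568 − 14820) / 0.4 = -15630 J.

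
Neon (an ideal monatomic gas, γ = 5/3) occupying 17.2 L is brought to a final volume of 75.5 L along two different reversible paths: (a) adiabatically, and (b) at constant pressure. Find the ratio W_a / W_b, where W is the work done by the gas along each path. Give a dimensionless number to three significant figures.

Path (a) adiabatic: W = P₁V₁(1 − (V₁/V₂)^(γ−1))/(γ−1) → W_a/(P₁V₁) = 0.9405.
Path (b) isobaric: W = P₁(V₂ − V₁) → W_b/(P₁V₁) = 3.39.
W_a / W_b = 0.9405 / 3.39 = 0.2775.

W_a / W_b ≈ 0.277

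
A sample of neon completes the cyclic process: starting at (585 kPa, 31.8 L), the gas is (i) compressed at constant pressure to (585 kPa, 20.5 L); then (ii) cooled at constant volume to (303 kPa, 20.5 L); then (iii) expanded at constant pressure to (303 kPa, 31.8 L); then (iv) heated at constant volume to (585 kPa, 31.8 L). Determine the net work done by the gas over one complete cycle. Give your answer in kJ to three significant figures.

Constant-volume legs do no work.
W(i) = (585)(20.5 − 31.8) = -6610 J; W(iii) = (303)(31.8 − 20.5) = 3424 J.
W_net = -6610 + 3424 = -3187 J (the counter-clockwise enclosed area).

W_net ≈ -3.19 kJ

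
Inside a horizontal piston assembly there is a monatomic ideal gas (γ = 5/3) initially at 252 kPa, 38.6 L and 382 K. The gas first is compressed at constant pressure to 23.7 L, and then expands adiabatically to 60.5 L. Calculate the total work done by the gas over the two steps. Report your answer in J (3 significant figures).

Step 1 (isobaric): W = PΔV = (252 kPa)(23.7 − 38.6 L) = -3755 J.
After step 1: P = 252 kPa, V = 23.7 L, T = 234.5 K.
Step 2 (adiabatic): W = (P₁V₁ − P₂V₂)/(γ−1) = (5972 − 3198)/0.667 = 4162 J.
W_total = -3755 + 4162 = 407.5 J.

W_total ≈ 408 J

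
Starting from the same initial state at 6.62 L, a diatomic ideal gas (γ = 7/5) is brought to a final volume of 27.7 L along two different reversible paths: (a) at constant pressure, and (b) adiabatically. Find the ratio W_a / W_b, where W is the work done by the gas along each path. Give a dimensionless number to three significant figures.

W_a / W_b ≈ 2.92

Path (a) isobaric: W = P₁(V₂ − V₁) → W_a/(P₁V₁) = 3.184.
Path (b) adiabatic: W = P₁V₁(1 − (V₁/V₂)^(γ−1))/(γ−1) → W_b/(P₁V₁) = 1.09.
W_a / W_b = 3.184 / 1.09 = 2.922.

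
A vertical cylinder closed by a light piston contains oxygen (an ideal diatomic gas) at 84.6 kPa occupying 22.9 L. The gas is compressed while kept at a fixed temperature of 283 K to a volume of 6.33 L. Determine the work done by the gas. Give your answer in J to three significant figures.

W ≈ -2490 J

Isothermal: W = nRT ln(V₂/V₁) = P₁V₁ ln(V₂/V₁).
P₁V₁ = (84.6 kPa)(22.9 L) = 1937 J.
W = 1937 × ln(6.33/22.9) = 1937 × -1.286
W_by_gas = -2491 J.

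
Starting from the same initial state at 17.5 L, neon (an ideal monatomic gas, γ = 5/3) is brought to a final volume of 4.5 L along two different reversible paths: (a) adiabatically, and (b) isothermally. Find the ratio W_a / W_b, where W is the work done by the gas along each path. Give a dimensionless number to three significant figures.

W_a / W_b ≈ 1.63

Path (a) adiabatic: W = P₁V₁(1 − (V₁/V₂)^(γ−1))/(γ−1) → W_a/(P₁V₁) = -2.209.
Path (b) isothermal: W = P₁V₁ ln(V₂/V₁) → W_b/(P₁V₁) = -1.358.
W_a / W_b = -2.209 / -1.358 = 1.627.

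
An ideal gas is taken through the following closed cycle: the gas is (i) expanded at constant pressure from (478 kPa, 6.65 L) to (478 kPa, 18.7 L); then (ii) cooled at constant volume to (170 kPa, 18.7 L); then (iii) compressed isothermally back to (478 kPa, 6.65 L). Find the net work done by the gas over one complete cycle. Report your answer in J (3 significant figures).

W_net ≈ 2470 J

Leg (i): W = PΔV = (478)(18.7 − 6.65) = 5760 J.
Leg (ii): W = 0.
Leg (iii): W = PᵢVᵢ ln(V_f/Vᵢ) = (3179) ln(6.65/18.7) = -3287 J.
W_net = 5760 − 3287 = 2473 J.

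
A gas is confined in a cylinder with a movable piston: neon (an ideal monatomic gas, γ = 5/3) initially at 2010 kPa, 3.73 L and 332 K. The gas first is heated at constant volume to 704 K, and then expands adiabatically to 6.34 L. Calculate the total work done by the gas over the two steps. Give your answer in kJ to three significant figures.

W_total ≈ 7.10 kJ

Step 1 (isochoric): W = 0 (constant volume).
After step 1: P = 4262 kPa (V unchanged).
Step 2 (adiabatic): W = (P₁V₁ − P₂V₂)/(γ−1) = (15898 − 11162)/0.667 = 7103 J.
W_total = 0 + 7103 = 7103 J.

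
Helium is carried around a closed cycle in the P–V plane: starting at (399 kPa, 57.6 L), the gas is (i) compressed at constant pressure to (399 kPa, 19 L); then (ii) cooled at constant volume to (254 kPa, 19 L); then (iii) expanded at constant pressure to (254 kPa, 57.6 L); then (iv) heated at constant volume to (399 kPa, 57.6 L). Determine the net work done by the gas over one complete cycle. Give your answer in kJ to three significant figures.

Constant-volume legs do no work.
W(i) = (399)(19 − 57.6) = -15401 J; W(iii) = (254)(57.6 − 19) = 9804 J.
W_net = -15401 + 9804 = -5597 J (the counter-clockwise enclosed area).

W_net ≈ -5.60 kJ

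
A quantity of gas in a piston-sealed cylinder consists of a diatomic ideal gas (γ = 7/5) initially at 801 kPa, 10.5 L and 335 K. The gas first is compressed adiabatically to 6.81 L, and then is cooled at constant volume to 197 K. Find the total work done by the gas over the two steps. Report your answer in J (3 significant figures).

W_total ≈ -3980 J

Step 1 (adiabatic): W = (P₁V₁ − P₂V₂)/(γ−1) = (8410 − 10001)/0.4 = -3976 J.
Step 2 (isochoric): W = 0 (constant volume).
W_total = -3976 + 0 = -3976 J.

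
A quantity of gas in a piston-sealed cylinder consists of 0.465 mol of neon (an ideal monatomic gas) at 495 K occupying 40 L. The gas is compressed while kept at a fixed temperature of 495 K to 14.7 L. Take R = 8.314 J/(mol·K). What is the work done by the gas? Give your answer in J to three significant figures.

W ≈ -1920 J

Isothermal: W = nRT ln(V₂/V₁).
W = (0.465)(8.314)(495) × ln(14.7/40)
  = 1914 × -1.001
W_by_gas = -1916 J.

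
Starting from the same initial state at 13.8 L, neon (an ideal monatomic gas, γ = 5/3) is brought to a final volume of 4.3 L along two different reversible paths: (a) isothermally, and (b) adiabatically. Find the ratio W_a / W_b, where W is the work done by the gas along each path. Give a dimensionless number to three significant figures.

W_a / W_b ≈ 0.661

Path (a) isothermal: W = P₁V₁ ln(V₂/V₁) → W_a/(P₁V₁) = -1.166.
Path (b) adiabatic: W = P₁V₁(1 − (V₁/V₂)^(γ−1))/(γ−1) → W_b/(P₁V₁) = -1.764.
W_a / W_b = -1.166 / -1.764 = 0.6612.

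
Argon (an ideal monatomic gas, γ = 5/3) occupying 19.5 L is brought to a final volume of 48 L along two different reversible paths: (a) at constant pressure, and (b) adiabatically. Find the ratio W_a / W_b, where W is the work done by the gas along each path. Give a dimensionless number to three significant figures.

Path (a) isobaric: W = P₁(V₂ − V₁) → W_a/(P₁V₁) = 1.462.
Path (b) adiabatic: W = P₁V₁(1 − (V₁/V₂)^(γ−1))/(γ−1) → W_b/(P₁V₁) = 0.6772.
W_a / W_b = 1.462 / 0.6772 = 2.158.

W_a / W_b ≈ 2.16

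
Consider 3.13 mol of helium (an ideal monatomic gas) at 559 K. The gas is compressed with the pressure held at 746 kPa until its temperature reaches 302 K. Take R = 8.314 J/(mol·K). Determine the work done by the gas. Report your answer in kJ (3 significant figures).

W ≈ -6.69 kJ

Isobaric: W = P ΔV = nR ΔT.
W = (3.13)(8.314)(302 − 559) = -6688 J.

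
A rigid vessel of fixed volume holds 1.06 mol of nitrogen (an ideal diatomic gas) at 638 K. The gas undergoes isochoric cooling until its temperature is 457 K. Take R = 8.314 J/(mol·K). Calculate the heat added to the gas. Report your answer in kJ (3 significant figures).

Q ≈ -3.99 kJ

Constant volume ⇒ W = 0, so Q = ΔU = nCᵥΔT with Cᵥ = 5R/2 = 20.79 J/(mol·K).
ΔU = (1.06)(20.79)(457 − 638) = -3988 J.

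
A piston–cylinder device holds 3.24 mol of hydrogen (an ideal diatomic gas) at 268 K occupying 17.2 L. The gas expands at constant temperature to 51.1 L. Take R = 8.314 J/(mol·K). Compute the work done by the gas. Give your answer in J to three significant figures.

W ≈ 7860 J

Isothermal: W = nRT ln(V₂/V₁).
W = (3.24)(8.314)(268) × ln(51.1/17.2)
  = 7219 × 1.089
W_by_gas = 7861 J.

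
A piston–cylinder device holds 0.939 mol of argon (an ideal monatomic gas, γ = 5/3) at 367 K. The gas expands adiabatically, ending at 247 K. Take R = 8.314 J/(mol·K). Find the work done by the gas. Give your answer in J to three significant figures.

W ≈ 1410 J

Adiabatic ⇒ Q = 0, so W_by = −ΔU = nCᵥ(T₁ − T₂).
Cᵥ = 3R/2 = 12.47 J/(mol·K).
W = (0.939)(12.47)(367 − 247) = 1405 J.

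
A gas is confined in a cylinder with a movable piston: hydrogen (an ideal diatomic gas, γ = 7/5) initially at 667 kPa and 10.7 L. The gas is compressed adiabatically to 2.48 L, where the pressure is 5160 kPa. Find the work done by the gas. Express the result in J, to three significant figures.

Adiabatic: W = (P₁V₁ − P₂V₂)/(γ − 1) with γ = 7/5.
P₁V₁ = 7137 J, P₂V₂ = 12797 J.
W = (7137 − 12797) / 0.4 = -14150 J.

W ≈ -14100 J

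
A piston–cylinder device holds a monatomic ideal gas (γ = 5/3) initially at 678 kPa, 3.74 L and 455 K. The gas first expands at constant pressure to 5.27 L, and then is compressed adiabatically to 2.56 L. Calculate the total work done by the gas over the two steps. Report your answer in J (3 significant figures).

Step 1 (isobaric): W = PΔV = (678 kPa)(5.27 − 3.74 L) = 1037 J.
After step 1: P = 678 kPa, V = 5.27 L, T = 641.1 K.
Step 2 (adiabatic): W = (P₁V₁ − P₂V₂)/(γ−1) = (3573 − 5782)/0.667 = -3314 J.
W_total = 1037 − 3314 = -2276 J.

W_total ≈ -2280 J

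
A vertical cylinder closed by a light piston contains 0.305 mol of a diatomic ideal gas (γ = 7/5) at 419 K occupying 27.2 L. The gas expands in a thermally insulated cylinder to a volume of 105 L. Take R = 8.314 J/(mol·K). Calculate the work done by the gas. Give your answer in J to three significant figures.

W ≈ 1110 J

Adiabatic: TV^(γ−1) = const with γ = 7/5.
T₂ = T₁ (V₁/V₂)^(γ−1) = 419 × (27.2/105)^0.4 = 419 × 0.5826 = 244.1 K.
W_by = nCᵥ(T₁ − T₂) = (0.305)(20.79)(419 − 244.1) = 1109 J.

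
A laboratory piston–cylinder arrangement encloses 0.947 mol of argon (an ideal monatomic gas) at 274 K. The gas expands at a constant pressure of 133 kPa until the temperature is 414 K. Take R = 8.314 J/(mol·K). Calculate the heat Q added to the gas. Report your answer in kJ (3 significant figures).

Q ≈ 2.76 kJ

Isobaric: W = nRΔT = (0.947)(8.314)(140) = 1102 J.
ΔU = nCᵥΔT with Cᵥ = 3R/2: ΔU = (0.947)(12.47)(140) = 1653 J.
Q = ΔU + W = 1653 + 1102 = 2756 J.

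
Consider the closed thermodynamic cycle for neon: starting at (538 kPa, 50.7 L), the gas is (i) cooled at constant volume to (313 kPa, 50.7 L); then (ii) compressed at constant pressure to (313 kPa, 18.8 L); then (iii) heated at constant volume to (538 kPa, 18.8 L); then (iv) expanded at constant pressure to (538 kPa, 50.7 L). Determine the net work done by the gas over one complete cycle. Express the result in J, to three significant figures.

W_net ≈ 7180 J

Constant-volume legs do no work.
W(ii) = (313)(18.8 − 50.7) = -9985 J; W(iv) = (538)(50.7 − 18.8) = 17162 J.
W_net = -9985 + 17162 = 7178 J (the clockwise enclosed area).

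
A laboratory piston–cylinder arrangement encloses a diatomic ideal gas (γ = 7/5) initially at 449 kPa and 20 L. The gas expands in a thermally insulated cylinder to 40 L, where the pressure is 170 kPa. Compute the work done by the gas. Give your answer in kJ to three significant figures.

W ≈ 5.45 kJ

Adiabatic: W = (P₁V₁ − P₂V₂)/(γ − 1) with γ = 7/5.
P₁V₁ = 8980 J, P₂V₂ = 6800 J.
W = (8980 − 6800) / 0.4 = 5450 J.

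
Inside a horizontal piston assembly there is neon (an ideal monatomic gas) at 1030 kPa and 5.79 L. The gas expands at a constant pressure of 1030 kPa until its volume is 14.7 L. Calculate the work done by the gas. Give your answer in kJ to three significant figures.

Isobaric: W = P ΔV.
W = (1030 kPa)(14.7 − 5.79 L) = (1030)(8.91) = 9177 J.

W ≈ 9.18 kJ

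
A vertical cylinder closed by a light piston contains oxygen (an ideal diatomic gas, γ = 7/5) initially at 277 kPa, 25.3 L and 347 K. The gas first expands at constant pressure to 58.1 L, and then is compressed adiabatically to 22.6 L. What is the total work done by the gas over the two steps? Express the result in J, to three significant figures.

Step 1 (isobaric): W = PΔV = (277 kPa)(58.1 − 25.3 L) = 9086 J.
After step 1: P = 277 kPa, V = 58.1 L, T = 796.9 K.
Step 2 (adiabatic): W = (P₁V₁ − P₂V₂)/(γ−1) = (16094 − 23479)/0.4 = -18464 J.
W_total = 9086 − 18464 = -9378 J.

W_total ≈ -9380 J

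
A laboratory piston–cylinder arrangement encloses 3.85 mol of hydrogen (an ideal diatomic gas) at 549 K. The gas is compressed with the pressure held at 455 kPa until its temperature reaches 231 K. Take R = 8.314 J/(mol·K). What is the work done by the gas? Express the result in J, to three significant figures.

W ≈ -10200 J

Isobaric: W = P ΔV = nR ΔT.
W = (3.85)(8.314)(231 − 549) = -10179 J.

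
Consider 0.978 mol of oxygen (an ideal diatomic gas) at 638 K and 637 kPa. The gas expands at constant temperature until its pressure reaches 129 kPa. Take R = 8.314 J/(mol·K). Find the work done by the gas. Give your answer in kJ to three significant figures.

W ≈ 8.28 kJ

Isothermal process: W = nRT ln(V₂/V₁) = nRT ln(P₁/P₂).
W = (0.978)(8.314)(638) × ln(637/129)
  = 5188 × ln(4.938) = 5188 × 1.597
W_by_gas = 8284 J.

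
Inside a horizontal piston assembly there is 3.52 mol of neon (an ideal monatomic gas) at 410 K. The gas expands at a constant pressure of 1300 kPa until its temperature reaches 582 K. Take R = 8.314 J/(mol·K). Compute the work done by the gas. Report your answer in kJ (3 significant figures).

Isobaric: W = P ΔV = nR ΔT.
W = (3.52)(8.314)(582 − 410) = 5034 J.

W ≈ 5.03 kJ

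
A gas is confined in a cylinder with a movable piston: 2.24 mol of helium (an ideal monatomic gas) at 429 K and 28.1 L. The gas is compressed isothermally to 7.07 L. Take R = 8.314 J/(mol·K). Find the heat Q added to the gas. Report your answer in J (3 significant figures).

Isothermal ⇒ ΔU = 0, so Q = W = nRT ln(V₂/V₁).
Q = (2.24)(8.314)(429) ln(7.07/28.1) = 7989 × -1.38 = -11025 J.

Q ≈ -11000 J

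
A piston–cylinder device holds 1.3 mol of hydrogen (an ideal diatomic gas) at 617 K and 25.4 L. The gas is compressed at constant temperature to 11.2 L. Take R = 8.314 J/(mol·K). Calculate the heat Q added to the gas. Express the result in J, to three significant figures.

Q ≈ -5460 J

Isothermal ⇒ ΔU = 0, so Q = W = nRT ln(V₂/V₁).
Q = (1.3)(8.314)(617) ln(11.2/25.4) = 6669 × -0.8188 = -5461 J.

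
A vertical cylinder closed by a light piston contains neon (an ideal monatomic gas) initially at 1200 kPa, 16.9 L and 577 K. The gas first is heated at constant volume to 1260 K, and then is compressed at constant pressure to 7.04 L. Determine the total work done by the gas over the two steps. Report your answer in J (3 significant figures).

Step 1 (isochoric): W = 0 (constant volume).
After step 1: P = 2620 kPa (V unchanged).
Step 2 (isobaric): W = PΔV = (2620 kPa)(7.04 − 16.9 L) = -25838 J.
W_total = 0 − 25838 = -25838 J.

W_total ≈ -25800 J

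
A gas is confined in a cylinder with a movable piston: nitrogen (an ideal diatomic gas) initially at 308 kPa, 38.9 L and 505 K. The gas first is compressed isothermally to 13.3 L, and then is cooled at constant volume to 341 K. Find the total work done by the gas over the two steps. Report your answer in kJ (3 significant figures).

W_total ≈ -12.9 kJ

Step 1 (isothermal): W = P₁V₁ ln(V₂/V₁) = (11981) ln(13.3/38.9) = -12859 J.
Step 2 (isochoric): W = 0 (constant volume).
W_total = -12859 + 0 = -12859 J.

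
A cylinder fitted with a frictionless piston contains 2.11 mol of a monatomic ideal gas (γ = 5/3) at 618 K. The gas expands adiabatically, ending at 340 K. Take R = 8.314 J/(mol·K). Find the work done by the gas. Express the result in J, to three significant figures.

Adiabatic ⇒ Q = 0, so W_by = −ΔU = nCᵥ(T₁ − T₂).
Cᵥ = 3R/2 = 12.47 J/(mol·K).
W = (2.11)(12.47)(618 − 340) = 7315 J.

W ≈ 7320 J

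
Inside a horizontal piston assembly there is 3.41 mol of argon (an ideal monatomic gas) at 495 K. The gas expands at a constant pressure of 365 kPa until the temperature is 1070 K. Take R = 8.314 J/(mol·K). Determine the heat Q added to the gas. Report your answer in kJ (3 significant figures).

Isobaric: W = nRΔT = (3.41)(8.314)(575) = 16302 J.
ΔU = nCᵥΔT with Cᵥ = 3R/2: ΔU = (3.41)(12.47)(575) = 24453 J.
Q = ΔU + W = 24453 + 16302 = 40754 J.

Q ≈ 40.8 kJ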